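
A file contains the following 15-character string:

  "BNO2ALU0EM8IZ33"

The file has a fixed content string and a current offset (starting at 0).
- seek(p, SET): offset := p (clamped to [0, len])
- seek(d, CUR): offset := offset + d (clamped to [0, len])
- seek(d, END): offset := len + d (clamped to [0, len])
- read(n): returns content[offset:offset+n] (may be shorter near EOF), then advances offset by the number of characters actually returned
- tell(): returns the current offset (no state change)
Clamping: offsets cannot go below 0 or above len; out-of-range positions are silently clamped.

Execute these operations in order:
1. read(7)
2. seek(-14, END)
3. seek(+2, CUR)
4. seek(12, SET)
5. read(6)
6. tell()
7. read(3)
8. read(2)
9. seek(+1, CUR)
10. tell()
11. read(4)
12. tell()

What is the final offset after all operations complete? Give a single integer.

Answer: 15

Derivation:
After 1 (read(7)): returned 'BNO2ALU', offset=7
After 2 (seek(-14, END)): offset=1
After 3 (seek(+2, CUR)): offset=3
After 4 (seek(12, SET)): offset=12
After 5 (read(6)): returned 'Z33', offset=15
After 6 (tell()): offset=15
After 7 (read(3)): returned '', offset=15
After 8 (read(2)): returned '', offset=15
After 9 (seek(+1, CUR)): offset=15
After 10 (tell()): offset=15
After 11 (read(4)): returned '', offset=15
After 12 (tell()): offset=15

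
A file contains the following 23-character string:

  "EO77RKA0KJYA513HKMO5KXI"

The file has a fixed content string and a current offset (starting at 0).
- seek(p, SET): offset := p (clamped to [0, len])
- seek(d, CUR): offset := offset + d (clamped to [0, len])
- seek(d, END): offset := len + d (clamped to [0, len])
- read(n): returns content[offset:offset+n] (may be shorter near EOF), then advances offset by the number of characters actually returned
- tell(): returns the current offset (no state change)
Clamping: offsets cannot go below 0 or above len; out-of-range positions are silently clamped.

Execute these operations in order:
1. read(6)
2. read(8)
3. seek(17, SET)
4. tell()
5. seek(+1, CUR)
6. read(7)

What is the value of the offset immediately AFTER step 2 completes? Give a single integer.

After 1 (read(6)): returned 'EO77RK', offset=6
After 2 (read(8)): returned 'A0KJYA51', offset=14

Answer: 14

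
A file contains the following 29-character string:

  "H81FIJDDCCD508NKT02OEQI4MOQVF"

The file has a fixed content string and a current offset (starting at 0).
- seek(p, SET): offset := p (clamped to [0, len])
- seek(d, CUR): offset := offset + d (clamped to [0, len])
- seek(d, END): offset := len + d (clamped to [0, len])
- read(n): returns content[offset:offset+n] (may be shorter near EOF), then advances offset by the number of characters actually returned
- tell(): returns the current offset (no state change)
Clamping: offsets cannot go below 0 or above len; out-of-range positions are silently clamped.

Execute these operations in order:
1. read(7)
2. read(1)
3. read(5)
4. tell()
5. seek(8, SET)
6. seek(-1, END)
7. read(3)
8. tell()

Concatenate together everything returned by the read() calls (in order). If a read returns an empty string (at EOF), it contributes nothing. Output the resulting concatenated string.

After 1 (read(7)): returned 'H81FIJD', offset=7
After 2 (read(1)): returned 'D', offset=8
After 3 (read(5)): returned 'CCD50', offset=13
After 4 (tell()): offset=13
After 5 (seek(8, SET)): offset=8
After 6 (seek(-1, END)): offset=28
After 7 (read(3)): returned 'F', offset=29
After 8 (tell()): offset=29

Answer: H81FIJDDCCD50F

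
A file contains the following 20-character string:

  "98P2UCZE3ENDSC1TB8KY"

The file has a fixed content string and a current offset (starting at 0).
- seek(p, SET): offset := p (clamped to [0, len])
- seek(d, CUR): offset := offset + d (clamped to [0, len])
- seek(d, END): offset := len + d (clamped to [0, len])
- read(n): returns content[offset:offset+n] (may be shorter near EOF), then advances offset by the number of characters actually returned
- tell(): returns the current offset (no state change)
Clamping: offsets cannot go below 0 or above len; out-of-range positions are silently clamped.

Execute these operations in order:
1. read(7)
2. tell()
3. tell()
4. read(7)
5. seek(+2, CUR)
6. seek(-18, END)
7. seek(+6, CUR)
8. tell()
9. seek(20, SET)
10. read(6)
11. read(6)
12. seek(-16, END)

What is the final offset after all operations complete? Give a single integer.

Answer: 4

Derivation:
After 1 (read(7)): returned '98P2UCZ', offset=7
After 2 (tell()): offset=7
After 3 (tell()): offset=7
After 4 (read(7)): returned 'E3ENDSC', offset=14
After 5 (seek(+2, CUR)): offset=16
After 6 (seek(-18, END)): offset=2
After 7 (seek(+6, CUR)): offset=8
After 8 (tell()): offset=8
After 9 (seek(20, SET)): offset=20
After 10 (read(6)): returned '', offset=20
After 11 (read(6)): returned '', offset=20
After 12 (seek(-16, END)): offset=4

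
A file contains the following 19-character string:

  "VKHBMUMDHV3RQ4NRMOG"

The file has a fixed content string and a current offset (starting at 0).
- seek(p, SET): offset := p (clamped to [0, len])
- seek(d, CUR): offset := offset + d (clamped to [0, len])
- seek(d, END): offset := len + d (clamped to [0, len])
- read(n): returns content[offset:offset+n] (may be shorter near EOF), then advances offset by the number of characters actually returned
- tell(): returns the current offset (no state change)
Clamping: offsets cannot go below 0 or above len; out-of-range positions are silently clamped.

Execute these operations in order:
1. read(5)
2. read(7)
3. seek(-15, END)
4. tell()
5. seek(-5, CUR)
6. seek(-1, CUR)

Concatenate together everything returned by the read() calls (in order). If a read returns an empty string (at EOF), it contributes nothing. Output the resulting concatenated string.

Answer: VKHBMUMDHV3R

Derivation:
After 1 (read(5)): returned 'VKHBM', offset=5
After 2 (read(7)): returned 'UMDHV3R', offset=12
After 3 (seek(-15, END)): offset=4
After 4 (tell()): offset=4
After 5 (seek(-5, CUR)): offset=0
After 6 (seek(-1, CUR)): offset=0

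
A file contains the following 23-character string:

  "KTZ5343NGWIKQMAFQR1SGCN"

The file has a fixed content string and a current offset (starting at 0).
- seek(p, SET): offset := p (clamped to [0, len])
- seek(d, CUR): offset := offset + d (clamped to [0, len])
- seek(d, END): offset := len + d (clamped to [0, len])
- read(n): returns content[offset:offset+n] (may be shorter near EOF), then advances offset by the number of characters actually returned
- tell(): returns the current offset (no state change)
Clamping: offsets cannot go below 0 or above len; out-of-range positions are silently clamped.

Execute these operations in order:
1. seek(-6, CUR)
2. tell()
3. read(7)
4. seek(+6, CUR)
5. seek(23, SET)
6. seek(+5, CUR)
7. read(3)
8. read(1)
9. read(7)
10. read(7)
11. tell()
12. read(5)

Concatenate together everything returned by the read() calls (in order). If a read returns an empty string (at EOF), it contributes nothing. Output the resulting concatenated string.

After 1 (seek(-6, CUR)): offset=0
After 2 (tell()): offset=0
After 3 (read(7)): returned 'KTZ5343', offset=7
After 4 (seek(+6, CUR)): offset=13
After 5 (seek(23, SET)): offset=23
After 6 (seek(+5, CUR)): offset=23
After 7 (read(3)): returned '', offset=23
After 8 (read(1)): returned '', offset=23
After 9 (read(7)): returned '', offset=23
After 10 (read(7)): returned '', offset=23
After 11 (tell()): offset=23
After 12 (read(5)): returned '', offset=23

Answer: KTZ5343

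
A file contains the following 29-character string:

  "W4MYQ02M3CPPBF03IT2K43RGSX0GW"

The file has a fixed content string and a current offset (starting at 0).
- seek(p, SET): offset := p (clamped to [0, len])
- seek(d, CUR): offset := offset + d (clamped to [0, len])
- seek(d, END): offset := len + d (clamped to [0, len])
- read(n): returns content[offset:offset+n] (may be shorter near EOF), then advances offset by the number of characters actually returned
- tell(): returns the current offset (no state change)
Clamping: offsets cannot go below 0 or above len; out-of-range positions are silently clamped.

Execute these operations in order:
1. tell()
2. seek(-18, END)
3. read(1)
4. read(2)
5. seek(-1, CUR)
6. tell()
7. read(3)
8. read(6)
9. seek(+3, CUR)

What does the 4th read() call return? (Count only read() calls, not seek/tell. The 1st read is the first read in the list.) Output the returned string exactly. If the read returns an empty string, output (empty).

After 1 (tell()): offset=0
After 2 (seek(-18, END)): offset=11
After 3 (read(1)): returned 'P', offset=12
After 4 (read(2)): returned 'BF', offset=14
After 5 (seek(-1, CUR)): offset=13
After 6 (tell()): offset=13
After 7 (read(3)): returned 'F03', offset=16
After 8 (read(6)): returned 'IT2K43', offset=22
After 9 (seek(+3, CUR)): offset=25

Answer: IT2K43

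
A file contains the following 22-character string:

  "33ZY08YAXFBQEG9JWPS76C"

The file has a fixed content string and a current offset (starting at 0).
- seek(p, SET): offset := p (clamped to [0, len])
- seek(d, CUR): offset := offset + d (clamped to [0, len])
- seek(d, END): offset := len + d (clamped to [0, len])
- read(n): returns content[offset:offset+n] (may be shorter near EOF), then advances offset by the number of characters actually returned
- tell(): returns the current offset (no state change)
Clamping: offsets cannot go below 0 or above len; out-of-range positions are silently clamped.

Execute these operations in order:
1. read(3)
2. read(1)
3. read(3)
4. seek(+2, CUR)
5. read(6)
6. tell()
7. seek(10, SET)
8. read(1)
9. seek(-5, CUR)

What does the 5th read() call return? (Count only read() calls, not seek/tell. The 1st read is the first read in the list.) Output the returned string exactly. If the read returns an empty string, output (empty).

Answer: B

Derivation:
After 1 (read(3)): returned '33Z', offset=3
After 2 (read(1)): returned 'Y', offset=4
After 3 (read(3)): returned '08Y', offset=7
After 4 (seek(+2, CUR)): offset=9
After 5 (read(6)): returned 'FBQEG9', offset=15
After 6 (tell()): offset=15
After 7 (seek(10, SET)): offset=10
After 8 (read(1)): returned 'B', offset=11
After 9 (seek(-5, CUR)): offset=6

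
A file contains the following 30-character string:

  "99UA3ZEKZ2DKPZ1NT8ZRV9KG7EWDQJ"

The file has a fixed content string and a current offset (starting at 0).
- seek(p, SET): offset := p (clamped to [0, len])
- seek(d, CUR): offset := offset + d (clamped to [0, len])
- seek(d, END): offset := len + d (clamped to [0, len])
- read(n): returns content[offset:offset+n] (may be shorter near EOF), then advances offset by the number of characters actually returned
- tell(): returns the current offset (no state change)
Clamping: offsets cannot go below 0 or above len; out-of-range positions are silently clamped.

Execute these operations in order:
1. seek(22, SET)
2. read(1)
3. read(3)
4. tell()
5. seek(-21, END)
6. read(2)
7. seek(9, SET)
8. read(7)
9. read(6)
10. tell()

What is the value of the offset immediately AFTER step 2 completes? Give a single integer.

After 1 (seek(22, SET)): offset=22
After 2 (read(1)): returned 'K', offset=23

Answer: 23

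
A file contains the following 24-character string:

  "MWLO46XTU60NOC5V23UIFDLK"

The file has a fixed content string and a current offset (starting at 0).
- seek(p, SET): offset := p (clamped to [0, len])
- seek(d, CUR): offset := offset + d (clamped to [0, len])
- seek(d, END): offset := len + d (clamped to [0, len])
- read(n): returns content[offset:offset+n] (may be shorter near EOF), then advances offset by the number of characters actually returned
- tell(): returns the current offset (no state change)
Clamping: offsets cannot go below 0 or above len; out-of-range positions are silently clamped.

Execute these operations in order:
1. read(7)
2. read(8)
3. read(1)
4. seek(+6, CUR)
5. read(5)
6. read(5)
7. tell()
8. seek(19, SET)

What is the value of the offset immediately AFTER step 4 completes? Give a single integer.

After 1 (read(7)): returned 'MWLO46X', offset=7
After 2 (read(8)): returned 'TU60NOC5', offset=15
After 3 (read(1)): returned 'V', offset=16
After 4 (seek(+6, CUR)): offset=22

Answer: 22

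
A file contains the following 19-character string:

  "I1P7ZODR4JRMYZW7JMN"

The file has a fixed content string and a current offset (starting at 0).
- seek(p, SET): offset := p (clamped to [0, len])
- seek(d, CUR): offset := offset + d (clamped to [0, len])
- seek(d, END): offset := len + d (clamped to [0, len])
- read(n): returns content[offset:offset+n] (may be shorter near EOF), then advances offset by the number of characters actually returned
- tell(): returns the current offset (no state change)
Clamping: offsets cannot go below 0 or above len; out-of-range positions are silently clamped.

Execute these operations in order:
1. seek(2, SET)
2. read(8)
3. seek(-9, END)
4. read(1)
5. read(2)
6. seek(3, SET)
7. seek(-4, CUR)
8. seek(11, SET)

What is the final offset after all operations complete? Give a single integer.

After 1 (seek(2, SET)): offset=2
After 2 (read(8)): returned 'P7ZODR4J', offset=10
After 3 (seek(-9, END)): offset=10
After 4 (read(1)): returned 'R', offset=11
After 5 (read(2)): returned 'MY', offset=13
After 6 (seek(3, SET)): offset=3
After 7 (seek(-4, CUR)): offset=0
After 8 (seek(11, SET)): offset=11

Answer: 11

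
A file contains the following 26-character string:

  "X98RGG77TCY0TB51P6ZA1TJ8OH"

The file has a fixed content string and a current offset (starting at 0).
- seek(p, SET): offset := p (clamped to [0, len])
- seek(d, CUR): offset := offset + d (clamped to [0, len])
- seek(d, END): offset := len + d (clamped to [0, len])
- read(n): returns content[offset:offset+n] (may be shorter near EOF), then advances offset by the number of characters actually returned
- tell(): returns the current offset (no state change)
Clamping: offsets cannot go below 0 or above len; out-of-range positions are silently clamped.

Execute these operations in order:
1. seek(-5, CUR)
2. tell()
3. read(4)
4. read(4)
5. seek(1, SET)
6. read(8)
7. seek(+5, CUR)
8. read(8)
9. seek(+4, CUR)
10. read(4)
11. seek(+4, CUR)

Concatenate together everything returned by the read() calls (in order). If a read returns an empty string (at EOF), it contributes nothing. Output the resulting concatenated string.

Answer: X98RGG7798RGG77T51P6ZA1T

Derivation:
After 1 (seek(-5, CUR)): offset=0
After 2 (tell()): offset=0
After 3 (read(4)): returned 'X98R', offset=4
After 4 (read(4)): returned 'GG77', offset=8
After 5 (seek(1, SET)): offset=1
After 6 (read(8)): returned '98RGG77T', offset=9
After 7 (seek(+5, CUR)): offset=14
After 8 (read(8)): returned '51P6ZA1T', offset=22
After 9 (seek(+4, CUR)): offset=26
After 10 (read(4)): returned '', offset=26
After 11 (seek(+4, CUR)): offset=26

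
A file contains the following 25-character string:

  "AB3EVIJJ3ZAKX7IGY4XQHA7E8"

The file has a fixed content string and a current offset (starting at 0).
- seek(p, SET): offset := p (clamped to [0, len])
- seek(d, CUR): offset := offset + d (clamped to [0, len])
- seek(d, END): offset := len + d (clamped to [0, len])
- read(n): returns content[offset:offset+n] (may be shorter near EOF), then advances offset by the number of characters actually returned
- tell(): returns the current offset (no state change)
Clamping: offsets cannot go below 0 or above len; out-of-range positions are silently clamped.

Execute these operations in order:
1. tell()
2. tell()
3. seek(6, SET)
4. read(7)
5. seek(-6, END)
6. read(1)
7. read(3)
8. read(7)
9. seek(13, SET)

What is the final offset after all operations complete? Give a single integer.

Answer: 13

Derivation:
After 1 (tell()): offset=0
After 2 (tell()): offset=0
After 3 (seek(6, SET)): offset=6
After 4 (read(7)): returned 'JJ3ZAKX', offset=13
After 5 (seek(-6, END)): offset=19
After 6 (read(1)): returned 'Q', offset=20
After 7 (read(3)): returned 'HA7', offset=23
After 8 (read(7)): returned 'E8', offset=25
After 9 (seek(13, SET)): offset=13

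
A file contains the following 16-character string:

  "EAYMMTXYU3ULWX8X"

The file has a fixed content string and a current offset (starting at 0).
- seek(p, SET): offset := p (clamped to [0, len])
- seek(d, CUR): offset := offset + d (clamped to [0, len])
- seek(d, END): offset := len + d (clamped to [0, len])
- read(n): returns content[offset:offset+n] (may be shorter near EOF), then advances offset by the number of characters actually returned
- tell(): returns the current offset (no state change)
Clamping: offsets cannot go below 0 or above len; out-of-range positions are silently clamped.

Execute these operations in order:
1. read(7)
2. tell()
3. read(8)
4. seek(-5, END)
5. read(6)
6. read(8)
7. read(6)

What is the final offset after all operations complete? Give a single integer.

After 1 (read(7)): returned 'EAYMMTX', offset=7
After 2 (tell()): offset=7
After 3 (read(8)): returned 'YU3ULWX8', offset=15
After 4 (seek(-5, END)): offset=11
After 5 (read(6)): returned 'LWX8X', offset=16
After 6 (read(8)): returned '', offset=16
After 7 (read(6)): returned '', offset=16

Answer: 16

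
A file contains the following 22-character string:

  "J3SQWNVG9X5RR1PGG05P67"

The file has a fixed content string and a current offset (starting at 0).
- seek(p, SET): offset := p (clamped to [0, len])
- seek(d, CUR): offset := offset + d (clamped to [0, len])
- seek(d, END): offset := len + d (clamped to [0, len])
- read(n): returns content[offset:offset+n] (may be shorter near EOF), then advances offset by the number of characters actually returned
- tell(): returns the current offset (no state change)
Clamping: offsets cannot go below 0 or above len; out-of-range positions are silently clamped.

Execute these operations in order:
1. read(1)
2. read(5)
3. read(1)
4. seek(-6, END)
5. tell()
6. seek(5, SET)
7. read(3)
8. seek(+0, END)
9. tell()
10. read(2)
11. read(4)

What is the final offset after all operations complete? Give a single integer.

Answer: 22

Derivation:
After 1 (read(1)): returned 'J', offset=1
After 2 (read(5)): returned '3SQWN', offset=6
After 3 (read(1)): returned 'V', offset=7
After 4 (seek(-6, END)): offset=16
After 5 (tell()): offset=16
After 6 (seek(5, SET)): offset=5
After 7 (read(3)): returned 'NVG', offset=8
After 8 (seek(+0, END)): offset=22
After 9 (tell()): offset=22
After 10 (read(2)): returned '', offset=22
After 11 (read(4)): returned '', offset=22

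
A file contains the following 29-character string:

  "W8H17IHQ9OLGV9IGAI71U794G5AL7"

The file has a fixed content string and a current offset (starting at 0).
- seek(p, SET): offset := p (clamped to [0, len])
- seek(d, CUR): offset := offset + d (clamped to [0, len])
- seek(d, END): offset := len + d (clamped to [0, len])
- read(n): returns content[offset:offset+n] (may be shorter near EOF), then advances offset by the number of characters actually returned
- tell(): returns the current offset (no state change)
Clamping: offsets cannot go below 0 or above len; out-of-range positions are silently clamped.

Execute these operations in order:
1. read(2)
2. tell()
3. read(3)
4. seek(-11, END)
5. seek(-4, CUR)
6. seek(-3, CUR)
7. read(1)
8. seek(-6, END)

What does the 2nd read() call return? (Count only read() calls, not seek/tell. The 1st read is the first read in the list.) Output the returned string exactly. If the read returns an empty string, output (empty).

After 1 (read(2)): returned 'W8', offset=2
After 2 (tell()): offset=2
After 3 (read(3)): returned 'H17', offset=5
After 4 (seek(-11, END)): offset=18
After 5 (seek(-4, CUR)): offset=14
After 6 (seek(-3, CUR)): offset=11
After 7 (read(1)): returned 'G', offset=12
After 8 (seek(-6, END)): offset=23

Answer: H17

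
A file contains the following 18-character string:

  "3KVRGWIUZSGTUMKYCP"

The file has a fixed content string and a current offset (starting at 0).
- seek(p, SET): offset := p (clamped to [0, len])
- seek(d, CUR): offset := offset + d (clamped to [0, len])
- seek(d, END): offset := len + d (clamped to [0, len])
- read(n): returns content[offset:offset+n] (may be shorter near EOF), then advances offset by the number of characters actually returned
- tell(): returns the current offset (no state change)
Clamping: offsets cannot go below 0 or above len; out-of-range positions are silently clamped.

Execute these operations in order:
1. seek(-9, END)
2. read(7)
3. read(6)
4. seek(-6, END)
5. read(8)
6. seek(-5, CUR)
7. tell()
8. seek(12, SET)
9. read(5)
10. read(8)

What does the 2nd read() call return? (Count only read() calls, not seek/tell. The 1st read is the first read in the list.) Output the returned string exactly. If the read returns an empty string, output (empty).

Answer: CP

Derivation:
After 1 (seek(-9, END)): offset=9
After 2 (read(7)): returned 'SGTUMKY', offset=16
After 3 (read(6)): returned 'CP', offset=18
After 4 (seek(-6, END)): offset=12
After 5 (read(8)): returned 'UMKYCP', offset=18
After 6 (seek(-5, CUR)): offset=13
After 7 (tell()): offset=13
After 8 (seek(12, SET)): offset=12
After 9 (read(5)): returned 'UMKYC', offset=17
After 10 (read(8)): returned 'P', offset=18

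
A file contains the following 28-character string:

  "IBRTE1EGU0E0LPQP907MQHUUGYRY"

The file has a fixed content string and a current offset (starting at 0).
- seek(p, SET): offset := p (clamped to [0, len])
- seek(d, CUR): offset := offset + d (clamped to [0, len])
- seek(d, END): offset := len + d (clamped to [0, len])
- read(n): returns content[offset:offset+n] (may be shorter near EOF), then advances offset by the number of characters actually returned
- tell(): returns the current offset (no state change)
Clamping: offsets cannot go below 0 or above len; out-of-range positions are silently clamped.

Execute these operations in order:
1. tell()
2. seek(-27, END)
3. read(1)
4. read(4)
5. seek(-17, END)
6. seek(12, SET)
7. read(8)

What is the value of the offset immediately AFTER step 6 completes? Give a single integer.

Answer: 12

Derivation:
After 1 (tell()): offset=0
After 2 (seek(-27, END)): offset=1
After 3 (read(1)): returned 'B', offset=2
After 4 (read(4)): returned 'RTE1', offset=6
After 5 (seek(-17, END)): offset=11
After 6 (seek(12, SET)): offset=12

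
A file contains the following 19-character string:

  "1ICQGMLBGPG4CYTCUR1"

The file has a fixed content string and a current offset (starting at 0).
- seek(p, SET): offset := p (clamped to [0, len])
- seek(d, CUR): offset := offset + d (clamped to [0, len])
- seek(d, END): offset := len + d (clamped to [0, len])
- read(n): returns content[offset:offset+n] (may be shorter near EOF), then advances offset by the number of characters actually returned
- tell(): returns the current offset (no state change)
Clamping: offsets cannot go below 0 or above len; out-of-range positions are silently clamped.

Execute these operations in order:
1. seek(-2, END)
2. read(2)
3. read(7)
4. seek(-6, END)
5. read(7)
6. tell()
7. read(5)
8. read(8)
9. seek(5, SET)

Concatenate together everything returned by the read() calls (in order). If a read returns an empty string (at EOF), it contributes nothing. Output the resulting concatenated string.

Answer: R1YTCUR1

Derivation:
After 1 (seek(-2, END)): offset=17
After 2 (read(2)): returned 'R1', offset=19
After 3 (read(7)): returned '', offset=19
After 4 (seek(-6, END)): offset=13
After 5 (read(7)): returned 'YTCUR1', offset=19
After 6 (tell()): offset=19
After 7 (read(5)): returned '', offset=19
After 8 (read(8)): returned '', offset=19
After 9 (seek(5, SET)): offset=5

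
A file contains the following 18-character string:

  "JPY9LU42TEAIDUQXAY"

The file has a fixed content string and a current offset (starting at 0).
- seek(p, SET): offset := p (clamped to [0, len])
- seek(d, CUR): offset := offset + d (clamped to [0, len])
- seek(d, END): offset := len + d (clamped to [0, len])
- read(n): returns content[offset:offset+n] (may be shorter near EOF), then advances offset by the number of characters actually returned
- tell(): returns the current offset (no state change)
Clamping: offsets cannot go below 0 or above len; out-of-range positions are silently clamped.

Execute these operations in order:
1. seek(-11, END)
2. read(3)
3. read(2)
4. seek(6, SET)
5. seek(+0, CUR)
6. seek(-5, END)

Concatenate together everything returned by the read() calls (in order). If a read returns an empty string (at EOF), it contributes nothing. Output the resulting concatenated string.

Answer: 2TEAI

Derivation:
After 1 (seek(-11, END)): offset=7
After 2 (read(3)): returned '2TE', offset=10
After 3 (read(2)): returned 'AI', offset=12
After 4 (seek(6, SET)): offset=6
After 5 (seek(+0, CUR)): offset=6
After 6 (seek(-5, END)): offset=13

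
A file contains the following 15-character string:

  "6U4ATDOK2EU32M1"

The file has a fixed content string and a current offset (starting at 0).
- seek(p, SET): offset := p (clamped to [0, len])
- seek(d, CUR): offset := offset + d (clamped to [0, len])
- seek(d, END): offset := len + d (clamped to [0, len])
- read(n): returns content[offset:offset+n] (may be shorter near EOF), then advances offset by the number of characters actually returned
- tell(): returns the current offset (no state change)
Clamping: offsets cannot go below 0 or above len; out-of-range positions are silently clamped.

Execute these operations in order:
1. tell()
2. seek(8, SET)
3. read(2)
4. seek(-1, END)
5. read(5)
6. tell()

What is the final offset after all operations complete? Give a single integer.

After 1 (tell()): offset=0
After 2 (seek(8, SET)): offset=8
After 3 (read(2)): returned '2E', offset=10
After 4 (seek(-1, END)): offset=14
After 5 (read(5)): returned '1', offset=15
After 6 (tell()): offset=15

Answer: 15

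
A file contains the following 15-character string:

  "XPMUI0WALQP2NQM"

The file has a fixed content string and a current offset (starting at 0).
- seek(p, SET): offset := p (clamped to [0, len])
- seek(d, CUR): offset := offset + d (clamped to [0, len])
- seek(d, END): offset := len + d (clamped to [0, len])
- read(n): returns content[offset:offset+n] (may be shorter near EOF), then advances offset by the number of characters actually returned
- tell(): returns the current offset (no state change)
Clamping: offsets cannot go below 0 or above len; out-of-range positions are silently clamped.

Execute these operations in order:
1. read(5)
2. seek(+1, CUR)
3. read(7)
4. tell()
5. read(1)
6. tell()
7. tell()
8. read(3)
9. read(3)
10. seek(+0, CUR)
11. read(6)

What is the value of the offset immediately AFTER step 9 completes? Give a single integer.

After 1 (read(5)): returned 'XPMUI', offset=5
After 2 (seek(+1, CUR)): offset=6
After 3 (read(7)): returned 'WALQP2N', offset=13
After 4 (tell()): offset=13
After 5 (read(1)): returned 'Q', offset=14
After 6 (tell()): offset=14
After 7 (tell()): offset=14
After 8 (read(3)): returned 'M', offset=15
After 9 (read(3)): returned '', offset=15

Answer: 15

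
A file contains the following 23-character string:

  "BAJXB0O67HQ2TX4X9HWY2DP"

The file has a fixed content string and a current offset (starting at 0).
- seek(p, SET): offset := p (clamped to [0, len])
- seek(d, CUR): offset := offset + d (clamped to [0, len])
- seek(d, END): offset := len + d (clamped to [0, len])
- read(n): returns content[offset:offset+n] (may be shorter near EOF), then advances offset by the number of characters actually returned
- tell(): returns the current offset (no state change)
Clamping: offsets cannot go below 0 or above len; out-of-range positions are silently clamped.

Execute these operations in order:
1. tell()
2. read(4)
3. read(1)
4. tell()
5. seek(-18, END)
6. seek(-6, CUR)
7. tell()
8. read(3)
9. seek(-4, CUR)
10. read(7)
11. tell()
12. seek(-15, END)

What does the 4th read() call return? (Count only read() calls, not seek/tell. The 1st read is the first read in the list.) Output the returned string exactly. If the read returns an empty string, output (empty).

Answer: BAJXB0O

Derivation:
After 1 (tell()): offset=0
After 2 (read(4)): returned 'BAJX', offset=4
After 3 (read(1)): returned 'B', offset=5
After 4 (tell()): offset=5
After 5 (seek(-18, END)): offset=5
After 6 (seek(-6, CUR)): offset=0
After 7 (tell()): offset=0
After 8 (read(3)): returned 'BAJ', offset=3
After 9 (seek(-4, CUR)): offset=0
After 10 (read(7)): returned 'BAJXB0O', offset=7
After 11 (tell()): offset=7
After 12 (seek(-15, END)): offset=8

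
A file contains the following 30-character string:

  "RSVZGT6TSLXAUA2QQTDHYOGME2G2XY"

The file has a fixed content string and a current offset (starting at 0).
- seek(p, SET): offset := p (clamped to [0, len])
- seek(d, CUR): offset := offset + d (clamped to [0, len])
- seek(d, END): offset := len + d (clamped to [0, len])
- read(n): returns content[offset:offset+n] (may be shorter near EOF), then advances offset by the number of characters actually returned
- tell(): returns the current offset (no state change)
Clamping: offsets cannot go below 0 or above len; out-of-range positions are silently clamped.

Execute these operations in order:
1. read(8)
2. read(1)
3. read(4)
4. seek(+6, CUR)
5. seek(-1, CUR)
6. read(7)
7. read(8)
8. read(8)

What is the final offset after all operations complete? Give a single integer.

Answer: 30

Derivation:
After 1 (read(8)): returned 'RSVZGT6T', offset=8
After 2 (read(1)): returned 'S', offset=9
After 3 (read(4)): returned 'LXAU', offset=13
After 4 (seek(+6, CUR)): offset=19
After 5 (seek(-1, CUR)): offset=18
After 6 (read(7)): returned 'DHYOGME', offset=25
After 7 (read(8)): returned '2G2XY', offset=30
After 8 (read(8)): returned '', offset=30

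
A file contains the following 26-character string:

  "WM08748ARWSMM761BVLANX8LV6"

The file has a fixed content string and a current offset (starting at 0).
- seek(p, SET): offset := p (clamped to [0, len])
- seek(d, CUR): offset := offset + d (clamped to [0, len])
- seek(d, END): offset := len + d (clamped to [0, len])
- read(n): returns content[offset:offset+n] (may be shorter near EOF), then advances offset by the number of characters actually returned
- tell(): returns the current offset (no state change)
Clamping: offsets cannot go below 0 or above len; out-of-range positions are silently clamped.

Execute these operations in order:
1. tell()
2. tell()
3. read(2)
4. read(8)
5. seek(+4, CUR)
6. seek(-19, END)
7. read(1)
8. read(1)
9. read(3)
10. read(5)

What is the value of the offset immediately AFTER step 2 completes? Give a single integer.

Answer: 0

Derivation:
After 1 (tell()): offset=0
After 2 (tell()): offset=0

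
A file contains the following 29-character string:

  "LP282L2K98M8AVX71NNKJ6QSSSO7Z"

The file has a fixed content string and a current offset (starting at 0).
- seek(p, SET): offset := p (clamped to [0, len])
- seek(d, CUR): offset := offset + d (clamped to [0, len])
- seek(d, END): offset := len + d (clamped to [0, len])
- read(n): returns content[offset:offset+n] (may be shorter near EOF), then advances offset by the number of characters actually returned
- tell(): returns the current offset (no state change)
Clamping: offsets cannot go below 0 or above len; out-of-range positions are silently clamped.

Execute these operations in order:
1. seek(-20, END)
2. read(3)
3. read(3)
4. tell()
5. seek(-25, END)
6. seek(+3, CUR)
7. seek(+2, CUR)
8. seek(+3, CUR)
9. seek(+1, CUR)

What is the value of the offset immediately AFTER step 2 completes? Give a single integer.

Answer: 12

Derivation:
After 1 (seek(-20, END)): offset=9
After 2 (read(3)): returned '8M8', offset=12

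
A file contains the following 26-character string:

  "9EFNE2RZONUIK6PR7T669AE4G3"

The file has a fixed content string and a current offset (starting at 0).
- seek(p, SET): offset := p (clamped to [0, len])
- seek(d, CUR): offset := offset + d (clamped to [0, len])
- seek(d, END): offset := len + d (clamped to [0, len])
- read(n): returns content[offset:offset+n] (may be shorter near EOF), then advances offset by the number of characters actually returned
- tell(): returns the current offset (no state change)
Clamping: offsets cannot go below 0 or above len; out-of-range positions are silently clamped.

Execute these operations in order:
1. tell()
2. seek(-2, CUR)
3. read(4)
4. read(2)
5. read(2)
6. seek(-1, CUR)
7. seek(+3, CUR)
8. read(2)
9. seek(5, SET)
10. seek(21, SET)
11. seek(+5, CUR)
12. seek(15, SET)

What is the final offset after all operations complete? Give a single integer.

Answer: 15

Derivation:
After 1 (tell()): offset=0
After 2 (seek(-2, CUR)): offset=0
After 3 (read(4)): returned '9EFN', offset=4
After 4 (read(2)): returned 'E2', offset=6
After 5 (read(2)): returned 'RZ', offset=8
After 6 (seek(-1, CUR)): offset=7
After 7 (seek(+3, CUR)): offset=10
After 8 (read(2)): returned 'UI', offset=12
After 9 (seek(5, SET)): offset=5
After 10 (seek(21, SET)): offset=21
After 11 (seek(+5, CUR)): offset=26
After 12 (seek(15, SET)): offset=15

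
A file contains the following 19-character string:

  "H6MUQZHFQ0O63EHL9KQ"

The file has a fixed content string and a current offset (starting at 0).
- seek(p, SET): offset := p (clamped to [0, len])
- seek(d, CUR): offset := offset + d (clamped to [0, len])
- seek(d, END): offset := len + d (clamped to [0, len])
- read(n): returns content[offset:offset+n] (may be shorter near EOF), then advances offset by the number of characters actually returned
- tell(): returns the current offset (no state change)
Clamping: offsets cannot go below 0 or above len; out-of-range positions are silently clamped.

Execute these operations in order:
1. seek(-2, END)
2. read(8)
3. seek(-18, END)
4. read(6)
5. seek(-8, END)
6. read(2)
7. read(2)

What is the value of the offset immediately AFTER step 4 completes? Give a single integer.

After 1 (seek(-2, END)): offset=17
After 2 (read(8)): returned 'KQ', offset=19
After 3 (seek(-18, END)): offset=1
After 4 (read(6)): returned '6MUQZH', offset=7

Answer: 7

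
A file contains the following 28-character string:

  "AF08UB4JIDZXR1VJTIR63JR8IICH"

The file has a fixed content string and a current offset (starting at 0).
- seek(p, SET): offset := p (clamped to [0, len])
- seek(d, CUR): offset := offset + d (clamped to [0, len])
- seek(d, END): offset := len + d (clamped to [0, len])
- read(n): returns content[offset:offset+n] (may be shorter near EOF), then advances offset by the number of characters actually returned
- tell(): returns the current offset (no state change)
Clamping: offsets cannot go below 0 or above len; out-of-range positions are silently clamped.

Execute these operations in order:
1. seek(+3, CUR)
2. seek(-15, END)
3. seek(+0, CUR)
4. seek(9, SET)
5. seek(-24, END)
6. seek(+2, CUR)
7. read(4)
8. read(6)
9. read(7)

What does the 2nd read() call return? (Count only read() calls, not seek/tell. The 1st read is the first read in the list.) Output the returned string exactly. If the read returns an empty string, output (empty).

After 1 (seek(+3, CUR)): offset=3
After 2 (seek(-15, END)): offset=13
After 3 (seek(+0, CUR)): offset=13
After 4 (seek(9, SET)): offset=9
After 5 (seek(-24, END)): offset=4
After 6 (seek(+2, CUR)): offset=6
After 7 (read(4)): returned '4JID', offset=10
After 8 (read(6)): returned 'ZXR1VJ', offset=16
After 9 (read(7)): returned 'TIR63JR', offset=23

Answer: ZXR1VJ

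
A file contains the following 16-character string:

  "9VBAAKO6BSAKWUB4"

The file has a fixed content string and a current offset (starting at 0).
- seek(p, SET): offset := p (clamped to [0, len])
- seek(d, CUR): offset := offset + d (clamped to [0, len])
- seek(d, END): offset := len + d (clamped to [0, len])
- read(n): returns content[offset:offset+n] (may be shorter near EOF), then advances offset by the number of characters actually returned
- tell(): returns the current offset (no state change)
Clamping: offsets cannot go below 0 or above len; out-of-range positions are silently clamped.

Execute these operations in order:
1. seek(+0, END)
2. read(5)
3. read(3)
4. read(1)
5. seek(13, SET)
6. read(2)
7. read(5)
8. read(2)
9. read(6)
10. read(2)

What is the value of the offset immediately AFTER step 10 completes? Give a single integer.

After 1 (seek(+0, END)): offset=16
After 2 (read(5)): returned '', offset=16
After 3 (read(3)): returned '', offset=16
After 4 (read(1)): returned '', offset=16
After 5 (seek(13, SET)): offset=13
After 6 (read(2)): returned 'UB', offset=15
After 7 (read(5)): returned '4', offset=16
After 8 (read(2)): returned '', offset=16
After 9 (read(6)): returned '', offset=16
After 10 (read(2)): returned '', offset=16

Answer: 16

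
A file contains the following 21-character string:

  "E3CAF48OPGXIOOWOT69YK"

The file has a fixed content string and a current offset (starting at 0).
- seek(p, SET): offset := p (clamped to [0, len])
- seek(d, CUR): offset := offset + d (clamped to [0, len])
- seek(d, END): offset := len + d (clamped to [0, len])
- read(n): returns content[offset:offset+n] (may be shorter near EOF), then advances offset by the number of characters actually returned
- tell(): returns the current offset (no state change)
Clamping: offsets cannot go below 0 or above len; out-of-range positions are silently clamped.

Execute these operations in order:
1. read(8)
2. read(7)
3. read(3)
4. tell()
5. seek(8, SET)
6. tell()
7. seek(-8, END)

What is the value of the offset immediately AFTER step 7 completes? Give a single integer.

After 1 (read(8)): returned 'E3CAF48O', offset=8
After 2 (read(7)): returned 'PGXIOOW', offset=15
After 3 (read(3)): returned 'OT6', offset=18
After 4 (tell()): offset=18
After 5 (seek(8, SET)): offset=8
After 6 (tell()): offset=8
After 7 (seek(-8, END)): offset=13

Answer: 13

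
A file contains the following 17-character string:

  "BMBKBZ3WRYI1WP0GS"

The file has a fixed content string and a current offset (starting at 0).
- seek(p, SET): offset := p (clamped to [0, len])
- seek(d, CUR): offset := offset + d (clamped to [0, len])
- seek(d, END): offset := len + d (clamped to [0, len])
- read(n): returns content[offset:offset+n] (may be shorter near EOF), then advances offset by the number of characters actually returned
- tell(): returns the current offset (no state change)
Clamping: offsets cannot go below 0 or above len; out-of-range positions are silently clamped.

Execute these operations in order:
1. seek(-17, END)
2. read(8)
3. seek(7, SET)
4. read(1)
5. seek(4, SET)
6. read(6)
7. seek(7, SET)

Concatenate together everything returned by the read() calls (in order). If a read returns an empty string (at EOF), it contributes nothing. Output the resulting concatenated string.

Answer: BMBKBZ3WWBZ3WRY

Derivation:
After 1 (seek(-17, END)): offset=0
After 2 (read(8)): returned 'BMBKBZ3W', offset=8
After 3 (seek(7, SET)): offset=7
After 4 (read(1)): returned 'W', offset=8
After 5 (seek(4, SET)): offset=4
After 6 (read(6)): returned 'BZ3WRY', offset=10
After 7 (seek(7, SET)): offset=7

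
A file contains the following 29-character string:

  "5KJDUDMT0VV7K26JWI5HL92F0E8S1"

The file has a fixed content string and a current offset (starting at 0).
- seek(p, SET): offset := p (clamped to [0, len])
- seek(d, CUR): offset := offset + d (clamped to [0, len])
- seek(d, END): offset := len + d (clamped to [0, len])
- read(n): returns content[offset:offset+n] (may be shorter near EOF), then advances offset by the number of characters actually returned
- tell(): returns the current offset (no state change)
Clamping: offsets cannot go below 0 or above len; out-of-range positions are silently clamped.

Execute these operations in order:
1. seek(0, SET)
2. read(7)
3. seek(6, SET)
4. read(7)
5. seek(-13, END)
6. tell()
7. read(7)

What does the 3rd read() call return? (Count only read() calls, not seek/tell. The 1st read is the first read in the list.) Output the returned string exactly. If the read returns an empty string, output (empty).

After 1 (seek(0, SET)): offset=0
After 2 (read(7)): returned '5KJDUDM', offset=7
After 3 (seek(6, SET)): offset=6
After 4 (read(7)): returned 'MT0VV7K', offset=13
After 5 (seek(-13, END)): offset=16
After 6 (tell()): offset=16
After 7 (read(7)): returned 'WI5HL92', offset=23

Answer: WI5HL92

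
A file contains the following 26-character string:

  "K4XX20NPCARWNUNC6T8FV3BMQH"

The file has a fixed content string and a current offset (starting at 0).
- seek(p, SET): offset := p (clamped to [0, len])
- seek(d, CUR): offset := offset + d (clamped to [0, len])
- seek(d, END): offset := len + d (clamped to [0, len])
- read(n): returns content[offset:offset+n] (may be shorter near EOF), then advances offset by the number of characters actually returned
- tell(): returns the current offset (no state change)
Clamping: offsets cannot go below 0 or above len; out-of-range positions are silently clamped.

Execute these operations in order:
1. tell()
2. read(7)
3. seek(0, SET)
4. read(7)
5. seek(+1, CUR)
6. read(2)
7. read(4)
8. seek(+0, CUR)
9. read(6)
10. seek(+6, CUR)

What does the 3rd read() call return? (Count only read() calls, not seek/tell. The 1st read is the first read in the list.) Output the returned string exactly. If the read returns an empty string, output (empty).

After 1 (tell()): offset=0
After 2 (read(7)): returned 'K4XX20N', offset=7
After 3 (seek(0, SET)): offset=0
After 4 (read(7)): returned 'K4XX20N', offset=7
After 5 (seek(+1, CUR)): offset=8
After 6 (read(2)): returned 'CA', offset=10
After 7 (read(4)): returned 'RWNU', offset=14
After 8 (seek(+0, CUR)): offset=14
After 9 (read(6)): returned 'NC6T8F', offset=20
After 10 (seek(+6, CUR)): offset=26

Answer: CA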